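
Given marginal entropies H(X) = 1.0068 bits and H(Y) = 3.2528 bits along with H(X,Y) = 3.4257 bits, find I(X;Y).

I(X;Y) = H(X) + H(Y) - H(X,Y)
I(X;Y) = 1.0068 + 3.2528 - 3.4257 = 0.8339 bits


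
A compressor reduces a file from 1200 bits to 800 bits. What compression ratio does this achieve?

Compression ratio = Original / Compressed
= 1200 / 800 = 1.50:1


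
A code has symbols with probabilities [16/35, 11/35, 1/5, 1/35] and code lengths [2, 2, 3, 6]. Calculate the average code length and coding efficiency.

Average length L = Σ p_i × l_i = 2.3143 bits
Entropy H = 1.6520 bits
Efficiency η = H/L × 100% = 71.38%


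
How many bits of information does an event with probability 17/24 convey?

Information content I(x) = -log₂(p(x))
I = -log₂(17/24) = -log₂(0.7083)
I = 0.4975 bits


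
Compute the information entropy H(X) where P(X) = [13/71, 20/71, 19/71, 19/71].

H(X) = -Σ p(x) log₂ p(x)
  -13/71 × log₂(13/71) = 0.4485
  -20/71 × log₂(20/71) = 0.5149
  -19/71 × log₂(19/71) = 0.5089
  -19/71 × log₂(19/71) = 0.5089
H(X) = 1.9812 bits


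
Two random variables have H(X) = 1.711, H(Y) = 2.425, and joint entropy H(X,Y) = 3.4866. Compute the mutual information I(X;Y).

I(X;Y) = H(X) + H(Y) - H(X,Y)
I(X;Y) = 1.711 + 2.425 - 3.4866 = 0.6494 bits


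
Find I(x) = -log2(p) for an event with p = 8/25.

Information content I(x) = -log₂(p(x))
I = -log₂(8/25) = -log₂(0.3200)
I = 1.6439 bits


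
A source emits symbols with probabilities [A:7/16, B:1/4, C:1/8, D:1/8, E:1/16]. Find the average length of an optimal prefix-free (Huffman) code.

Huffman tree construction:
Combine smallest probabilities repeatedly
Resulting codes:
  A: 0 (length 1)
  B: 10 (length 2)
  C: 1111 (length 4)
  D: 110 (length 3)
  E: 1110 (length 4)
Average length = Σ p(s) × length(s) = 2.0625 bits


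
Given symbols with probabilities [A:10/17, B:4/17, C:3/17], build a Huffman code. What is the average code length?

Huffman tree construction:
Combine smallest probabilities repeatedly
Resulting codes:
  A: 1 (length 1)
  B: 01 (length 2)
  C: 00 (length 2)
Average length = Σ p(s) × length(s) = 1.4118 bits


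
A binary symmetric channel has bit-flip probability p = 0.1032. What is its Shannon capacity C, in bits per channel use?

For BSC with error probability p:
C = 1 - H(p) where H(p) is binary entropy
H(0.1032) = -0.1032 × log₂(0.1032) - 0.8968 × log₂(0.8968)
H(p) = 0.4791
C = 1 - 0.4791 = 0.5209 bits/use


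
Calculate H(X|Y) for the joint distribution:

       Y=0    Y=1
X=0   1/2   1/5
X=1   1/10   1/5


H(X|Y) = Σ_y p(y) H(X|Y=y)
  p(Y=0) = 3/5, H(X|Y=0) = 0.6500
  p(Y=1) = 2/5, H(X|Y=1) = 1.0000
H(X|Y) = 0.6000×0.6500 + 0.4000×1.0000 = 0.7900 bits


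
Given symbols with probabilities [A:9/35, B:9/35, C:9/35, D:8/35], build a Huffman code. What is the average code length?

Huffman tree construction:
Combine smallest probabilities repeatedly
Resulting codes:
  A: 01 (length 2)
  B: 10 (length 2)
  C: 11 (length 2)
  D: 00 (length 2)
Average length = Σ p(s) × length(s) = 2.0000 bits


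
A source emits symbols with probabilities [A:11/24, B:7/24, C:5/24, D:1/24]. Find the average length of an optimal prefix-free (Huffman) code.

Huffman tree construction:
Combine smallest probabilities repeatedly
Resulting codes:
  A: 0 (length 1)
  B: 11 (length 2)
  C: 101 (length 3)
  D: 100 (length 3)
Average length = Σ p(s) × length(s) = 1.7917 bits


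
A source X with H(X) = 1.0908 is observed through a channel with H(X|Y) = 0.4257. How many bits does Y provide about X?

I(X;Y) = H(X) - H(X|Y)
I(X;Y) = 1.0908 - 0.4257 = 0.6651 bits


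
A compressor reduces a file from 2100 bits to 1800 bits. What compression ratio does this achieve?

Compression ratio = Original / Compressed
= 2100 / 1800 = 1.17:1


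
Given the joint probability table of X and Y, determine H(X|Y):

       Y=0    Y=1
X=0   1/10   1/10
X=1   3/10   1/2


H(X|Y) = Σ_y p(y) H(X|Y=y)
  p(Y=0) = 2/5, H(X|Y=0) = 0.8113
  p(Y=1) = 3/5, H(X|Y=1) = 0.6500
H(X|Y) = 0.4000×0.8113 + 0.6000×0.6500 = 0.7145 bits


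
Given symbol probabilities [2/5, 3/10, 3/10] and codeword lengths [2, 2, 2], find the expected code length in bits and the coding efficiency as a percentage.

Average length L = Σ p_i × l_i = 2.0000 bits
Entropy H = 1.5710 bits
Efficiency η = H/L × 100% = 78.55%


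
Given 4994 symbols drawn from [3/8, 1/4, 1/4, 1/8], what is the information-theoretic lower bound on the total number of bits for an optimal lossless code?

Entropy H = 1.9056 bits/symbol
Minimum bits = H × n = 1.9056 × 4994
= 9516.76 bits


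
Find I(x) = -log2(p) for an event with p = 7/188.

Information content I(x) = -log₂(p(x))
I = -log₂(7/188) = -log₂(0.0372)
I = 4.7472 bits


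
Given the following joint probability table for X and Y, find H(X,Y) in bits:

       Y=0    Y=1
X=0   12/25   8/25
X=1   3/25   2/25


H(X,Y) = -Σ p(x,y) log₂ p(x,y)
  p(0,0)=12/25: -0.4800 × log₂(0.4800) = 0.5083
  p(0,1)=8/25: -0.3200 × log₂(0.3200) = 0.5260
  p(1,0)=3/25: -0.1200 × log₂(0.1200) = 0.3671
  p(1,1)=2/25: -0.0800 × log₂(0.0800) = 0.2915
H(X,Y) = 1.6929 bits


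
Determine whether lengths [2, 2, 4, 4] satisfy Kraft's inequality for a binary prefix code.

Kraft inequality: Σ 2^(-l_i) ≤ 1 for prefix-free code
Calculating: 2^(-2) + 2^(-2) + 2^(-4) + 2^(-4)
= 0.25 + 0.25 + 0.0625 + 0.0625
= 0.6250
Since 0.6250 ≤ 1, prefix-free code exists


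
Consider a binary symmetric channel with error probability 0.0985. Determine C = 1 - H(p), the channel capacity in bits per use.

For BSC with error probability p:
C = 1 - H(p) where H(p) is binary entropy
H(0.0985) = -0.0985 × log₂(0.0985) - 0.9015 × log₂(0.9015)
H(p) = 0.4642
C = 1 - 0.4642 = 0.5358 bits/use


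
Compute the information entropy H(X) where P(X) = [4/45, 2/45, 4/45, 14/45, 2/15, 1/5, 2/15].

H(X) = -Σ p(x) log₂ p(x)
  -4/45 × log₂(4/45) = 0.3104
  -2/45 × log₂(2/45) = 0.1996
  -4/45 × log₂(4/45) = 0.3104
  -14/45 × log₂(14/45) = 0.5241
  -2/15 × log₂(2/15) = 0.3876
  -1/5 × log₂(1/5) = 0.4644
  -2/15 × log₂(2/15) = 0.3876
H(X) = 2.5840 bits


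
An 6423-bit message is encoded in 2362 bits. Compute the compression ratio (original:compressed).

Compression ratio = Original / Compressed
= 6423 / 2362 = 2.72:1


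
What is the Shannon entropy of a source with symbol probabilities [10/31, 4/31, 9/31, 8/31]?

H(X) = -Σ p(x) log₂ p(x)
  -10/31 × log₂(10/31) = 0.5265
  -4/31 × log₂(4/31) = 0.3812
  -9/31 × log₂(9/31) = 0.5180
  -8/31 × log₂(8/31) = 0.5043
H(X) = 1.9300 bits


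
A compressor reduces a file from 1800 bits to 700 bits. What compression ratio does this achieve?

Compression ratio = Original / Compressed
= 1800 / 700 = 2.57:1


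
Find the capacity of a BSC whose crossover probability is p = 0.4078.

For BSC with error probability p:
C = 1 - H(p) where H(p) is binary entropy
H(0.4078) = -0.4078 × log₂(0.4078) - 0.5922 × log₂(0.5922)
H(p) = 0.9753
C = 1 - 0.9753 = 0.0247 bits/use


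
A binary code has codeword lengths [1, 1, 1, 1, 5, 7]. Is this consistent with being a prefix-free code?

Kraft inequality: Σ 2^(-l_i) ≤ 1 for prefix-free code
Calculating: 2^(-1) + 2^(-1) + 2^(-1) + 2^(-1) + 2^(-5) + 2^(-7)
= 0.5 + 0.5 + 0.5 + 0.5 + 0.03125 + 0.0078125
= 2.0391
Since 2.0391 > 1, prefix-free code does not exist


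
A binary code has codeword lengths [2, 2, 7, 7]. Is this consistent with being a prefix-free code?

Kraft inequality: Σ 2^(-l_i) ≤ 1 for prefix-free code
Calculating: 2^(-2) + 2^(-2) + 2^(-7) + 2^(-7)
= 0.25 + 0.25 + 0.0078125 + 0.0078125
= 0.5156
Since 0.5156 ≤ 1, prefix-free code exists


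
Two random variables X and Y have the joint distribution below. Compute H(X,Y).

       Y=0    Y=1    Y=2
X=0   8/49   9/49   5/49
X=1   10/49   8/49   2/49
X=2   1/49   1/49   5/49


H(X,Y) = -Σ p(x,y) log₂ p(x,y)
  p(0,0)=8/49: -0.1633 × log₂(0.1633) = 0.4269
  p(0,1)=9/49: -0.1837 × log₂(0.1837) = 0.4490
  p(0,2)=5/49: -0.1020 × log₂(0.1020) = 0.3360
  p(1,0)=10/49: -0.2041 × log₂(0.2041) = 0.4679
  p(1,1)=8/49: -0.1633 × log₂(0.1633) = 0.4269
  p(1,2)=2/49: -0.0408 × log₂(0.0408) = 0.1884
  p(2,0)=1/49: -0.0204 × log₂(0.0204) = 0.1146
  p(2,1)=1/49: -0.0204 × log₂(0.0204) = 0.1146
  p(2,2)=5/49: -0.1020 × log₂(0.1020) = 0.3360
H(X,Y) = 2.8603 bits


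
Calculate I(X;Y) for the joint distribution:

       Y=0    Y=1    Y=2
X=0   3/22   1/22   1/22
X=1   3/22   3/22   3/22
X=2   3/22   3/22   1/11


H(X) = 1.5440, H(Y) = 1.5644, H(X,Y) = 3.0717
I(X;Y) = H(X) + H(Y) - H(X,Y) = 0.0367 bits


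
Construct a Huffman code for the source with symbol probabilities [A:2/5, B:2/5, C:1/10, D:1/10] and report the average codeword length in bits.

Huffman tree construction:
Combine smallest probabilities repeatedly
Resulting codes:
  A: 11 (length 2)
  B: 0 (length 1)
  C: 100 (length 3)
  D: 101 (length 3)
Average length = Σ p(s) × length(s) = 1.8000 bits


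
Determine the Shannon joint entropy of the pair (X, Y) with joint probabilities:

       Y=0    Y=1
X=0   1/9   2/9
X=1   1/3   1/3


H(X,Y) = -Σ p(x,y) log₂ p(x,y)
  p(0,0)=1/9: -0.1111 × log₂(0.1111) = 0.3522
  p(0,1)=2/9: -0.2222 × log₂(0.2222) = 0.4822
  p(1,0)=1/3: -0.3333 × log₂(0.3333) = 0.5283
  p(1,1)=1/3: -0.3333 × log₂(0.3333) = 0.5283
H(X,Y) = 1.8911 bits


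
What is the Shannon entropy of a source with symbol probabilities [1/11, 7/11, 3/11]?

H(X) = -Σ p(x) log₂ p(x)
  -1/11 × log₂(1/11) = 0.3145
  -7/11 × log₂(7/11) = 0.4150
  -3/11 × log₂(3/11) = 0.5112
H(X) = 1.2407 bits


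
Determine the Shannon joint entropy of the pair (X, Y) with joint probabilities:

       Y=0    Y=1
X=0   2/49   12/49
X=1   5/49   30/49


H(X,Y) = -Σ p(x,y) log₂ p(x,y)
  p(0,0)=2/49: -0.0408 × log₂(0.0408) = 0.1884
  p(0,1)=12/49: -0.2449 × log₂(0.2449) = 0.4971
  p(1,0)=5/49: -0.1020 × log₂(0.1020) = 0.3360
  p(1,1)=30/49: -0.6122 × log₂(0.6122) = 0.4334
H(X,Y) = 1.4548 bits


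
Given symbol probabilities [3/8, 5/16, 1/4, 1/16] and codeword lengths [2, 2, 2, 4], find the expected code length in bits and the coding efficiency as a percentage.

Average length L = Σ p_i × l_i = 2.1250 bits
Entropy H = 1.8050 bits
Efficiency η = H/L × 100% = 84.94%


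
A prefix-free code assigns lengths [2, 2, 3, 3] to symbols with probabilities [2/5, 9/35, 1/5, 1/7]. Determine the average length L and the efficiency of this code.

Average length L = Σ p_i × l_i = 2.3429 bits
Entropy H = 1.8980 bits
Efficiency η = H/L × 100% = 81.01%


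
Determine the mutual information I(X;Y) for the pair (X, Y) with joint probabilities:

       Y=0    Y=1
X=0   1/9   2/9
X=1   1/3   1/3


H(X) = 0.9183, H(Y) = 0.9911, H(X,Y) = 1.8911
I(X;Y) = H(X) + H(Y) - H(X,Y) = 0.0183 bits


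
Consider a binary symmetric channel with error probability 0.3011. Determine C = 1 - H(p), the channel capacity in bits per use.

For BSC with error probability p:
C = 1 - H(p) where H(p) is binary entropy
H(0.3011) = -0.3011 × log₂(0.3011) - 0.6989 × log₂(0.6989)
H(p) = 0.8826
C = 1 - 0.8826 = 0.1174 bits/use


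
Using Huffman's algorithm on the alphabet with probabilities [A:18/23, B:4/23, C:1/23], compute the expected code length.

Huffman tree construction:
Combine smallest probabilities repeatedly
Resulting codes:
  A: 1 (length 1)
  B: 01 (length 2)
  C: 00 (length 2)
Average length = Σ p(s) × length(s) = 1.2174 bits


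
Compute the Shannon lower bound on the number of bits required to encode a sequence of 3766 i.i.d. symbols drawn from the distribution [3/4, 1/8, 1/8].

Entropy H = 1.0613 bits/symbol
Minimum bits = H × n = 1.0613 × 3766
= 3996.77 bits


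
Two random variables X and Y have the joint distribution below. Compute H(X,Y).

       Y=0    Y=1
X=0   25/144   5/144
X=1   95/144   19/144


H(X,Y) = -Σ p(x,y) log₂ p(x,y)
  p(0,0)=25/144: -0.1736 × log₂(0.1736) = 0.4386
  p(0,1)=5/144: -0.0347 × log₂(0.0347) = 0.1683
  p(1,0)=95/144: -0.6597 × log₂(0.6597) = 0.3959
  p(1,1)=19/144: -0.1319 × log₂(0.1319) = 0.3855
H(X,Y) = 1.3883 bits


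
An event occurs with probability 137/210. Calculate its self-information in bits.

Information content I(x) = -log₂(p(x))
I = -log₂(137/210) = -log₂(0.6524)
I = 0.6162 bits


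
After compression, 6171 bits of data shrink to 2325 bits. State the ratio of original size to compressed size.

Compression ratio = Original / Compressed
= 6171 / 2325 = 2.65:1


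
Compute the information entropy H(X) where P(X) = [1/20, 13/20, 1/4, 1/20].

H(X) = -Σ p(x) log₂ p(x)
  -1/20 × log₂(1/20) = 0.2161
  -13/20 × log₂(13/20) = 0.4040
  -1/4 × log₂(1/4) = 0.5000
  -1/20 × log₂(1/20) = 0.2161
H(X) = 1.3362 bits


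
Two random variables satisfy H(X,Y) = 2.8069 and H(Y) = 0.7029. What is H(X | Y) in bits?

Chain rule: H(X,Y) = H(X|Y) + H(Y)
H(X|Y) = H(X,Y) - H(Y) = 2.8069 - 0.7029 = 2.104 bits


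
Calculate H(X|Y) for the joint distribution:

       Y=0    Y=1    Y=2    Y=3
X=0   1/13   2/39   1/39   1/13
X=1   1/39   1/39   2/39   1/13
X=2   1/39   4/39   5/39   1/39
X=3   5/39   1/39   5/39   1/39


H(X|Y) = Σ_y p(y) H(X|Y=y)
  p(Y=0) = 10/39, H(X|Y=0) = 1.6855
  p(Y=1) = 8/39, H(X|Y=1) = 1.7500
  p(Y=2) = 1/3, H(X|Y=2) = 1.7605
  p(Y=3) = 8/39, H(X|Y=3) = 1.8113
H(X|Y) = 0.2564×1.6855 + 0.2051×1.7500 + 0.3333×1.7605 + 0.2051×1.8113 = 1.7495 bits


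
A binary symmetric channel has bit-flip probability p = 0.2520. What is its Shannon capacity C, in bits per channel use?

For BSC with error probability p:
C = 1 - H(p) where H(p) is binary entropy
H(0.2520) = -0.2520 × log₂(0.2520) - 0.7480 × log₂(0.7480)
H(p) = 0.8144
C = 1 - 0.8144 = 0.1856 bits/use


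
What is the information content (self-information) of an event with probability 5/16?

Information content I(x) = -log₂(p(x))
I = -log₂(5/16) = -log₂(0.3125)
I = 1.6781 bits


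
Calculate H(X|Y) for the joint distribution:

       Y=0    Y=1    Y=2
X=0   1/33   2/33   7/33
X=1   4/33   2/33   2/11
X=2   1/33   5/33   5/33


H(X|Y) = Σ_y p(y) H(X|Y=y)
  p(Y=0) = 2/11, H(X|Y=0) = 1.2516
  p(Y=1) = 3/11, H(X|Y=1) = 1.4355
  p(Y=2) = 6/11, H(X|Y=2) = 1.5715
H(X|Y) = 0.1818×1.2516 + 0.2727×1.4355 + 0.5455×1.5715 = 1.4763 bits


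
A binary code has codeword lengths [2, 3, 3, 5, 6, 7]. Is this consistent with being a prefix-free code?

Kraft inequality: Σ 2^(-l_i) ≤ 1 for prefix-free code
Calculating: 2^(-2) + 2^(-3) + 2^(-3) + 2^(-5) + 2^(-6) + 2^(-7)
= 0.25 + 0.125 + 0.125 + 0.03125 + 0.015625 + 0.0078125
= 0.5547
Since 0.5547 ≤ 1, prefix-free code exists


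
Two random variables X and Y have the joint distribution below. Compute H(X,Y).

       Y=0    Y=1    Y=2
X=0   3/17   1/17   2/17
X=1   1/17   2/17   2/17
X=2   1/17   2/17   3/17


H(X,Y) = -Σ p(x,y) log₂ p(x,y)
  p(0,0)=3/17: -0.1765 × log₂(0.1765) = 0.4416
  p(0,1)=1/17: -0.0588 × log₂(0.0588) = 0.2404
  p(0,2)=2/17: -0.1176 × log₂(0.1176) = 0.3632
  p(1,0)=1/17: -0.0588 × log₂(0.0588) = 0.2404
  p(1,1)=2/17: -0.1176 × log₂(0.1176) = 0.3632
  p(1,2)=2/17: -0.1176 × log₂(0.1176) = 0.3632
  p(2,0)=1/17: -0.0588 × log₂(0.0588) = 0.2404
  p(2,1)=2/17: -0.1176 × log₂(0.1176) = 0.3632
  p(2,2)=3/17: -0.1765 × log₂(0.1765) = 0.4416
H(X,Y) = 3.0575 bits


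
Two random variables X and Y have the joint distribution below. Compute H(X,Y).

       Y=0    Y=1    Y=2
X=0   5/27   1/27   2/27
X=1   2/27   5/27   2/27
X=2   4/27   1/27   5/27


H(X,Y) = -Σ p(x,y) log₂ p(x,y)
  p(0,0)=5/27: -0.1852 × log₂(0.1852) = 0.4505
  p(0,1)=1/27: -0.0370 × log₂(0.0370) = 0.1761
  p(0,2)=2/27: -0.0741 × log₂(0.0741) = 0.2781
  p(1,0)=2/27: -0.0741 × log₂(0.0741) = 0.2781
  p(1,1)=5/27: -0.1852 × log₂(0.1852) = 0.4505
  p(1,2)=2/27: -0.0741 × log₂(0.0741) = 0.2781
  p(2,0)=4/27: -0.1481 × log₂(0.1481) = 0.4081
  p(2,1)=1/27: -0.0370 × log₂(0.0370) = 0.1761
  p(2,2)=5/27: -0.1852 × log₂(0.1852) = 0.4505
H(X,Y) = 2.9464 bits


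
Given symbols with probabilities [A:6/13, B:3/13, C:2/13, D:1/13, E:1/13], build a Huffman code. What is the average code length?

Huffman tree construction:
Combine smallest probabilities repeatedly
Resulting codes:
  A: 0 (length 1)
  B: 10 (length 2)
  C: 110 (length 3)
  D: 1110 (length 4)
  E: 1111 (length 4)
Average length = Σ p(s) × length(s) = 2.0000 bits


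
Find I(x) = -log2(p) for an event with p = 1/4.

Information content I(x) = -log₂(p(x))
I = -log₂(1/4) = -log₂(0.2500)
I = 2.0000 bits


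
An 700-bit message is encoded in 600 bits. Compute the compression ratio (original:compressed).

Compression ratio = Original / Compressed
= 700 / 600 = 1.17:1


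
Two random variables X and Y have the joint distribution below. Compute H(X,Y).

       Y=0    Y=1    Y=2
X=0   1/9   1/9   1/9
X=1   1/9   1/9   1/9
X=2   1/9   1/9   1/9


H(X,Y) = -Σ p(x,y) log₂ p(x,y)
  p(0,0)=1/9: -0.1111 × log₂(0.1111) = 0.3522
  p(0,1)=1/9: -0.1111 × log₂(0.1111) = 0.3522
  p(0,2)=1/9: -0.1111 × log₂(0.1111) = 0.3522
  p(1,0)=1/9: -0.1111 × log₂(0.1111) = 0.3522
  p(1,1)=1/9: -0.1111 × log₂(0.1111) = 0.3522
  p(1,2)=1/9: -0.1111 × log₂(0.1111) = 0.3522
  p(2,0)=1/9: -0.1111 × log₂(0.1111) = 0.3522
  p(2,1)=1/9: -0.1111 × log₂(0.1111) = 0.3522
  p(2,2)=1/9: -0.1111 × log₂(0.1111) = 0.3522
H(X,Y) = 3.1699 bits


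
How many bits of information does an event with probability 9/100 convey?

Information content I(x) = -log₂(p(x))
I = -log₂(9/100) = -log₂(0.0900)
I = 3.4739 bits


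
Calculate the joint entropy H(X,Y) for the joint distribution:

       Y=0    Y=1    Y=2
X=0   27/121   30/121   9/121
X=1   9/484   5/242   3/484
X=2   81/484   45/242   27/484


H(X,Y) = -Σ p(x,y) log₂ p(x,y)
  p(0,0)=27/121: -0.2231 × log₂(0.2231) = 0.4829
  p(0,1)=30/121: -0.2479 × log₂(0.2479) = 0.4988
  p(0,2)=9/121: -0.0744 × log₂(0.0744) = 0.2788
  p(1,0)=9/484: -0.0186 × log₂(0.0186) = 0.1069
  p(1,1)=5/242: -0.0207 × log₂(0.0207) = 0.1156
  p(1,2)=3/484: -0.0062 × log₂(0.0062) = 0.0455
  p(2,0)=81/484: -0.1674 × log₂(0.1674) = 0.4316
  p(2,1)=45/242: -0.1860 × log₂(0.1860) = 0.4513
  p(2,2)=27/484: -0.0558 × log₂(0.0558) = 0.2323
H(X,Y) = 2.6438 bits


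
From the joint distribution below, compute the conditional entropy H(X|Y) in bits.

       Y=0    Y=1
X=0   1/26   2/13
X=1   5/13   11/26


H(X|Y) = Σ_y p(y) H(X|Y=y)
  p(Y=0) = 11/26, H(X|Y=0) = 0.4395
  p(Y=1) = 15/26, H(X|Y=1) = 0.8366
H(X|Y) = 0.4231×0.4395 + 0.5769×0.8366 = 0.6686 bits


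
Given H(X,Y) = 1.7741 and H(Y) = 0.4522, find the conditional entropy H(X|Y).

Chain rule: H(X,Y) = H(X|Y) + H(Y)
H(X|Y) = H(X,Y) - H(Y) = 1.7741 - 0.4522 = 1.3219 bits


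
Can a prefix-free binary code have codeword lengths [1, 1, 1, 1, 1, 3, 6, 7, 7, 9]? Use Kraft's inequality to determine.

Kraft inequality: Σ 2^(-l_i) ≤ 1 for prefix-free code
Calculating: 2^(-1) + 2^(-1) + 2^(-1) + 2^(-1) + 2^(-1) + 2^(-3) + 2^(-6) + 2^(-7) + 2^(-7) + 2^(-9)
= 0.5 + 0.5 + 0.5 + 0.5 + 0.5 + 0.125 + 0.015625 + 0.0078125 + 0.0078125 + 0.001953125
= 2.6582
Since 2.6582 > 1, prefix-free code does not exist


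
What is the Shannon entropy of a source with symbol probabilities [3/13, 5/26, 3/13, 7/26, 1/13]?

H(X) = -Σ p(x) log₂ p(x)
  -3/13 × log₂(3/13) = 0.4882
  -5/26 × log₂(5/26) = 0.4574
  -3/13 × log₂(3/13) = 0.4882
  -7/26 × log₂(7/26) = 0.5097
  -1/13 × log₂(1/13) = 0.2846
H(X) = 2.2281 bits


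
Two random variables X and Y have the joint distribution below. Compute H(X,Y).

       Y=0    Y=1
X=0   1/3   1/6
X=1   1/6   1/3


H(X,Y) = -Σ p(x,y) log₂ p(x,y)
  p(0,0)=1/3: -0.3333 × log₂(0.3333) = 0.5283
  p(0,1)=1/6: -0.1667 × log₂(0.1667) = 0.4308
  p(1,0)=1/6: -0.1667 × log₂(0.1667) = 0.4308
  p(1,1)=1/3: -0.3333 × log₂(0.3333) = 0.5283
H(X,Y) = 1.9183 bits


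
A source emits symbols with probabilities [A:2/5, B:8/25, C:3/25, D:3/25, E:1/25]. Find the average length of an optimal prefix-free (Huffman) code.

Huffman tree construction:
Combine smallest probabilities repeatedly
Resulting codes:
  A: 0 (length 1)
  B: 11 (length 2)
  C: 1011 (length 4)
  D: 100 (length 3)
  E: 1010 (length 4)
Average length = Σ p(s) × length(s) = 2.0400 bits


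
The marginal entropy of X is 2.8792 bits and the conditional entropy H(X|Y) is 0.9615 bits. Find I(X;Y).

I(X;Y) = H(X) - H(X|Y)
I(X;Y) = 2.8792 - 0.9615 = 1.9177 bits


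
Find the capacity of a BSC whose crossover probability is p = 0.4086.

For BSC with error probability p:
C = 1 - H(p) where H(p) is binary entropy
H(0.4086) = -0.4086 × log₂(0.4086) - 0.5914 × log₂(0.5914)
H(p) = 0.9758
C = 1 - 0.9758 = 0.0242 bits/use


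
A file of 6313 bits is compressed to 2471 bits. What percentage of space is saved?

Space savings = (1 - Compressed/Original) × 100%
= (1 - 2471/6313) × 100%
= 60.86%


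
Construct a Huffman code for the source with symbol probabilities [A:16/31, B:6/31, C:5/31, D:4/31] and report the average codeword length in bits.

Huffman tree construction:
Combine smallest probabilities repeatedly
Resulting codes:
  A: 1 (length 1)
  B: 00 (length 2)
  C: 011 (length 3)
  D: 010 (length 3)
Average length = Σ p(s) × length(s) = 1.7742 bits


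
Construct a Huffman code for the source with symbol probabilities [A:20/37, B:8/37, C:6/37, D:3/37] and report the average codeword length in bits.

Huffman tree construction:
Combine smallest probabilities repeatedly
Resulting codes:
  A: 1 (length 1)
  B: 00 (length 2)
  C: 011 (length 3)
  D: 010 (length 3)
Average length = Σ p(s) × length(s) = 1.7027 bits


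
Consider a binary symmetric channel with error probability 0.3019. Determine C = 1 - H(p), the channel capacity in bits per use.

For BSC with error probability p:
C = 1 - H(p) where H(p) is binary entropy
H(0.3019) = -0.3019 × log₂(0.3019) - 0.6981 × log₂(0.6981)
H(p) = 0.8836
C = 1 - 0.8836 = 0.1164 bits/use


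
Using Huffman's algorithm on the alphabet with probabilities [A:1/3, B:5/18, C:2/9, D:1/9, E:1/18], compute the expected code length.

Huffman tree construction:
Combine smallest probabilities repeatedly
Resulting codes:
  A: 11 (length 2)
  B: 10 (length 2)
  C: 01 (length 2)
  D: 001 (length 3)
  E: 000 (length 3)
Average length = Σ p(s) × length(s) = 2.1667 bits


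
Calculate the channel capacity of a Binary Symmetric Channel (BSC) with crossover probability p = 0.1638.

For BSC with error probability p:
C = 1 - H(p) where H(p) is binary entropy
H(0.1638) = -0.1638 × log₂(0.1638) - 0.8362 × log₂(0.8362)
H(p) = 0.6433
C = 1 - 0.6433 = 0.3567 bits/use


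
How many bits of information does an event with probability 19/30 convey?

Information content I(x) = -log₂(p(x))
I = -log₂(19/30) = -log₂(0.6333)
I = 0.6590 bits


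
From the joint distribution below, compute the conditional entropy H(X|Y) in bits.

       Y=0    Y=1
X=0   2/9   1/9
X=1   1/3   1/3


H(X|Y) = Σ_y p(y) H(X|Y=y)
  p(Y=0) = 5/9, H(X|Y=0) = 0.9710
  p(Y=1) = 4/9, H(X|Y=1) = 0.8113
H(X|Y) = 0.5556×0.9710 + 0.4444×0.8113 = 0.9000 bits


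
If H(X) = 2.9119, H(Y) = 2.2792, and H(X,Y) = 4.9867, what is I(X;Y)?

I(X;Y) = H(X) + H(Y) - H(X,Y)
I(X;Y) = 2.9119 + 2.2792 - 4.9867 = 0.2044 bits


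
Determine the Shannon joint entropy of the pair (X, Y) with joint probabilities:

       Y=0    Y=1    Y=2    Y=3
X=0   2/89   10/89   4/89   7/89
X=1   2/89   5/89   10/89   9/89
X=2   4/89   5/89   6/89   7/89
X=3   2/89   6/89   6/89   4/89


H(X,Y) = -Σ p(x,y) log₂ p(x,y)
  p(0,0)=2/89: -0.0225 × log₂(0.0225) = 0.1231
  p(0,1)=10/89: -0.1124 × log₂(0.1124) = 0.3544
  p(0,2)=4/89: -0.0449 × log₂(0.0449) = 0.2012
  p(0,3)=7/89: -0.0787 × log₂(0.0787) = 0.2885
  p(1,0)=2/89: -0.0225 × log₂(0.0225) = 0.1231
  p(1,1)=5/89: -0.0562 × log₂(0.0562) = 0.2334
  p(1,2)=10/89: -0.1124 × log₂(0.1124) = 0.3544
  p(1,3)=9/89: -0.1011 × log₂(0.1011) = 0.3343
  p(2,0)=4/89: -0.0449 × log₂(0.0449) = 0.2012
  p(2,1)=5/89: -0.0562 × log₂(0.0562) = 0.2334
  p(2,2)=6/89: -0.0674 × log₂(0.0674) = 0.2623
  p(2,3)=7/89: -0.0787 × log₂(0.0787) = 0.2885
  p(3,0)=2/89: -0.0225 × log₂(0.0225) = 0.1231
  p(3,1)=6/89: -0.0674 × log₂(0.0674) = 0.2623
  p(3,2)=6/89: -0.0674 × log₂(0.0674) = 0.2623
  p(3,3)=4/89: -0.0449 × log₂(0.0449) = 0.2012
H(X,Y) = 3.8463 bits


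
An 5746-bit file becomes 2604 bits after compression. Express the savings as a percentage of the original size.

Space savings = (1 - Compressed/Original) × 100%
= (1 - 2604/5746) × 100%
= 54.68%


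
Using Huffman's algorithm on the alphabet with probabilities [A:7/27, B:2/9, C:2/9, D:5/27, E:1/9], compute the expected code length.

Huffman tree construction:
Combine smallest probabilities repeatedly
Resulting codes:
  A: 10 (length 2)
  B: 00 (length 2)
  C: 01 (length 2)
  D: 111 (length 3)
  E: 110 (length 3)
Average length = Σ p(s) × length(s) = 2.2963 bits


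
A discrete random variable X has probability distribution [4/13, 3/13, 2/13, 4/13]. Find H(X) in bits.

H(X) = -Σ p(x) log₂ p(x)
  -4/13 × log₂(4/13) = 0.5232
  -3/13 × log₂(3/13) = 0.4882
  -2/13 × log₂(2/13) = 0.4155
  -4/13 × log₂(4/13) = 0.5232
H(X) = 1.9501 bits


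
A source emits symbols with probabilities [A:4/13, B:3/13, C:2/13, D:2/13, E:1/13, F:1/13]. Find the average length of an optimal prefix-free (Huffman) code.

Huffman tree construction:
Combine smallest probabilities repeatedly
Resulting codes:
  A: 10 (length 2)
  B: 01 (length 2)
  C: 110 (length 3)
  D: 111 (length 3)
  E: 000 (length 3)
  F: 001 (length 3)
Average length = Σ p(s) × length(s) = 2.4615 bits


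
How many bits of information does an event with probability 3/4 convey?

Information content I(x) = -log₂(p(x))
I = -log₂(3/4) = -log₂(0.7500)
I = 0.4150 bits


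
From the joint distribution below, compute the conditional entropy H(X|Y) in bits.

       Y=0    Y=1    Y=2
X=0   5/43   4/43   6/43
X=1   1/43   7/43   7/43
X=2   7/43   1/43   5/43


H(X|Y) = Σ_y p(y) H(X|Y=y)
  p(Y=0) = 13/43, H(X|Y=0) = 1.2957
  p(Y=1) = 12/43, H(X|Y=1) = 1.2807
  p(Y=2) = 18/43, H(X|Y=2) = 1.5715
H(X|Y) = 0.3023×1.2957 + 0.2791×1.2807 + 0.4186×1.5715 = 1.4070 bits


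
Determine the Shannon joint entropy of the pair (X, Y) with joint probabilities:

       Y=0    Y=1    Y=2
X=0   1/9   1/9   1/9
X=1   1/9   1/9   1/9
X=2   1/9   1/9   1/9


H(X,Y) = -Σ p(x,y) log₂ p(x,y)
  p(0,0)=1/9: -0.1111 × log₂(0.1111) = 0.3522
  p(0,1)=1/9: -0.1111 × log₂(0.1111) = 0.3522
  p(0,2)=1/9: -0.1111 × log₂(0.1111) = 0.3522
  p(1,0)=1/9: -0.1111 × log₂(0.1111) = 0.3522
  p(1,1)=1/9: -0.1111 × log₂(0.1111) = 0.3522
  p(1,2)=1/9: -0.1111 × log₂(0.1111) = 0.3522
  p(2,0)=1/9: -0.1111 × log₂(0.1111) = 0.3522
  p(2,1)=1/9: -0.1111 × log₂(0.1111) = 0.3522
  p(2,2)=1/9: -0.1111 × log₂(0.1111) = 0.3522
H(X,Y) = 3.1699 bits


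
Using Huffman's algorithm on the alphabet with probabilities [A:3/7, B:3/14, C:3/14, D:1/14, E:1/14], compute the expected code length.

Huffman tree construction:
Combine smallest probabilities repeatedly
Resulting codes:
  A: 0 (length 1)
  B: 111 (length 3)
  C: 10 (length 2)
  D: 1100 (length 4)
  E: 1101 (length 4)
Average length = Σ p(s) × length(s) = 2.0714 bits


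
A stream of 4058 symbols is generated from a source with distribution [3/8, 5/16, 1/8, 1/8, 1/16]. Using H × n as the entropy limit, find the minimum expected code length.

Entropy H = 2.0550 bits/symbol
Minimum bits = H × n = 2.0550 × 4058
= 8339.34 bits


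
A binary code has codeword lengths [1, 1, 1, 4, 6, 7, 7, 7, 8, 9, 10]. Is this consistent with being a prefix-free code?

Kraft inequality: Σ 2^(-l_i) ≤ 1 for prefix-free code
Calculating: 2^(-1) + 2^(-1) + 2^(-1) + 2^(-4) + 2^(-6) + 2^(-7) + 2^(-7) + 2^(-7) + 2^(-8) + 2^(-9) + 2^(-10)
= 0.5 + 0.5 + 0.5 + 0.0625 + 0.015625 + 0.0078125 + 0.0078125 + 0.0078125 + 0.00390625 + 0.001953125 + 0.0009765625
= 1.6084
Since 1.6084 > 1, prefix-free code does not exist


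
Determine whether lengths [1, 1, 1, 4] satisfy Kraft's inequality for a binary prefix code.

Kraft inequality: Σ 2^(-l_i) ≤ 1 for prefix-free code
Calculating: 2^(-1) + 2^(-1) + 2^(-1) + 2^(-4)
= 0.5 + 0.5 + 0.5 + 0.0625
= 1.5625
Since 1.5625 > 1, prefix-free code does not exist


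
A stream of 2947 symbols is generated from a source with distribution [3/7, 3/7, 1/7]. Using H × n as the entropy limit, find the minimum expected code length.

Entropy H = 1.4488 bits/symbol
Minimum bits = H × n = 1.4488 × 2947
= 4269.66 bits


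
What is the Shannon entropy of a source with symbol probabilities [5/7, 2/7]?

H(X) = -Σ p(x) log₂ p(x)
  -5/7 × log₂(5/7) = 0.3467
  -2/7 × log₂(2/7) = 0.5164
H(X) = 0.8631 bits


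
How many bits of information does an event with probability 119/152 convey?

Information content I(x) = -log₂(p(x))
I = -log₂(119/152) = -log₂(0.7829)
I = 0.3531 bits


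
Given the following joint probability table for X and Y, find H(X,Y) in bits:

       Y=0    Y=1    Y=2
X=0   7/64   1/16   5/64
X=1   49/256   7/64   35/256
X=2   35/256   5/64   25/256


H(X,Y) = -Σ p(x,y) log₂ p(x,y)
  p(0,0)=7/64: -0.1094 × log₂(0.1094) = 0.3492
  p(0,1)=1/16: -0.0625 × log₂(0.0625) = 0.2500
  p(0,2)=5/64: -0.0781 × log₂(0.0781) = 0.2873
  p(1,0)=49/256: -0.1914 × log₂(0.1914) = 0.4566
  p(1,1)=7/64: -0.1094 × log₂(0.1094) = 0.3492
  p(1,2)=35/256: -0.1367 × log₂(0.1367) = 0.3925
  p(2,0)=35/256: -0.1367 × log₂(0.1367) = 0.3925
  p(2,1)=5/64: -0.0781 × log₂(0.0781) = 0.2873
  p(2,2)=25/256: -0.0977 × log₂(0.0977) = 0.3277
H(X,Y) = 3.0924 bits


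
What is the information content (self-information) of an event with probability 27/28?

Information content I(x) = -log₂(p(x))
I = -log₂(27/28) = -log₂(0.9643)
I = 0.0525 bits


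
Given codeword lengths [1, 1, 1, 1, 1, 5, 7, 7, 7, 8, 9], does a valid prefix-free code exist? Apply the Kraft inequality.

Kraft inequality: Σ 2^(-l_i) ≤ 1 for prefix-free code
Calculating: 2^(-1) + 2^(-1) + 2^(-1) + 2^(-1) + 2^(-1) + 2^(-5) + 2^(-7) + 2^(-7) + 2^(-7) + 2^(-8) + 2^(-9)
= 0.5 + 0.5 + 0.5 + 0.5 + 0.5 + 0.03125 + 0.0078125 + 0.0078125 + 0.0078125 + 0.00390625 + 0.001953125
= 2.5605
Since 2.5605 > 1, prefix-free code does not exist


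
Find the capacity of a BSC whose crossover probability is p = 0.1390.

For BSC with error probability p:
C = 1 - H(p) where H(p) is binary entropy
H(0.1390) = -0.1390 × log₂(0.1390) - 0.8610 × log₂(0.8610)
H(p) = 0.5816
C = 1 - 0.5816 = 0.4184 bits/use


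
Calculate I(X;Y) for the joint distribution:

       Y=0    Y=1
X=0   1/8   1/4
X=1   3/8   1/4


H(X) = 0.9544, H(Y) = 1.0000, H(X,Y) = 1.9056
I(X;Y) = H(X) + H(Y) - H(X,Y) = 0.0488 bits


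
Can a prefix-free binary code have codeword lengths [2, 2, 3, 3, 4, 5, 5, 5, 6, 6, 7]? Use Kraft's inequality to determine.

Kraft inequality: Σ 2^(-l_i) ≤ 1 for prefix-free code
Calculating: 2^(-2) + 2^(-2) + 2^(-3) + 2^(-3) + 2^(-4) + 2^(-5) + 2^(-5) + 2^(-5) + 2^(-6) + 2^(-6) + 2^(-7)
= 0.25 + 0.25 + 0.125 + 0.125 + 0.0625 + 0.03125 + 0.03125 + 0.03125 + 0.015625 + 0.015625 + 0.0078125
= 0.9453
Since 0.9453 ≤ 1, prefix-free code exists


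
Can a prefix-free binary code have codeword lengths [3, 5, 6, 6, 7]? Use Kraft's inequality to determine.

Kraft inequality: Σ 2^(-l_i) ≤ 1 for prefix-free code
Calculating: 2^(-3) + 2^(-5) + 2^(-6) + 2^(-6) + 2^(-7)
= 0.125 + 0.03125 + 0.015625 + 0.015625 + 0.0078125
= 0.1953
Since 0.1953 ≤ 1, prefix-free code exists


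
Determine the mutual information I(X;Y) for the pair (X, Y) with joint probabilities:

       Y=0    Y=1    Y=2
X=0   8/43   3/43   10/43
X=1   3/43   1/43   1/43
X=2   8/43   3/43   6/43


H(X) = 1.3952, H(Y) = 1.4763, H(X,Y) = 2.8450
I(X;Y) = H(X) + H(Y) - H(X,Y) = 0.0265 bits


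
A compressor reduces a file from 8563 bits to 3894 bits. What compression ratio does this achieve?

Compression ratio = Original / Compressed
= 8563 / 3894 = 2.20:1


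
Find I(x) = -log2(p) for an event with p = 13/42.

Information content I(x) = -log₂(p(x))
I = -log₂(13/42) = -log₂(0.3095)
I = 1.6919 bits


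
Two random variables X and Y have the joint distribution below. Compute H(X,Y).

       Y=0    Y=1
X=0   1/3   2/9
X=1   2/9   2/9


H(X,Y) = -Σ p(x,y) log₂ p(x,y)
  p(0,0)=1/3: -0.3333 × log₂(0.3333) = 0.5283
  p(0,1)=2/9: -0.2222 × log₂(0.2222) = 0.4822
  p(1,0)=2/9: -0.2222 × log₂(0.2222) = 0.4822
  p(1,1)=2/9: -0.2222 × log₂(0.2222) = 0.4822
H(X,Y) = 1.9749 bits


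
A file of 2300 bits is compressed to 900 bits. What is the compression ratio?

Compression ratio = Original / Compressed
= 2300 / 900 = 2.56:1


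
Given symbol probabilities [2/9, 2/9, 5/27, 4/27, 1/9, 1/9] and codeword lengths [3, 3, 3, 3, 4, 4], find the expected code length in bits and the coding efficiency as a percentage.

Average length L = Σ p_i × l_i = 3.2222 bits
Entropy H = 2.5275 bits
Efficiency η = H/L × 100% = 78.44%


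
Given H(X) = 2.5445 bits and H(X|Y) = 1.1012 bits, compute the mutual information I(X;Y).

I(X;Y) = H(X) - H(X|Y)
I(X;Y) = 2.5445 - 1.1012 = 1.4433 bits


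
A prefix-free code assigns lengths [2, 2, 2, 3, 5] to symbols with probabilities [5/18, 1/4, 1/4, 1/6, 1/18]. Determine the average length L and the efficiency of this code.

Average length L = Σ p_i × l_i = 2.3333 bits
Entropy H = 2.1758 bits
Efficiency η = H/L × 100% = 93.25%


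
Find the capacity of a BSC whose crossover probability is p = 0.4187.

For BSC with error probability p:
C = 1 - H(p) where H(p) is binary entropy
H(0.4187) = -0.4187 × log₂(0.4187) - 0.5813 × log₂(0.5813)
H(p) = 0.9808
C = 1 - 0.9808 = 0.0192 bits/use


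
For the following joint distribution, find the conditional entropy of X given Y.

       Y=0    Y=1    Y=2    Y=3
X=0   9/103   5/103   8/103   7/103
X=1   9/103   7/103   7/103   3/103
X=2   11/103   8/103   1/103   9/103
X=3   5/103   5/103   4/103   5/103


H(X|Y) = Σ_y p(y) H(X|Y=y)
  p(Y=0) = 34/103, H(X|Y=0) = 1.9486
  p(Y=1) = 25/103, H(X|Y=1) = 1.9690
  p(Y=2) = 20/103, H(X|Y=2) = 1.7394
  p(Y=3) = 24/103, H(X|Y=3) = 1.8956
H(X|Y) = 0.3301×1.9486 + 0.2427×1.9690 + 0.1942×1.7394 + 0.2330×1.8956 = 1.9006 bits


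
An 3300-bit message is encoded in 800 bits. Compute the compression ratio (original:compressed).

Compression ratio = Original / Compressed
= 3300 / 800 = 4.12:1


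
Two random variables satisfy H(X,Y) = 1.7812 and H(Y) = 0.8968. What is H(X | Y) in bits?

Chain rule: H(X,Y) = H(X|Y) + H(Y)
H(X|Y) = H(X,Y) - H(Y) = 1.7812 - 0.8968 = 0.8844 bits


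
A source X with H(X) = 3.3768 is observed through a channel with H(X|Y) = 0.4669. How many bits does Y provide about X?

I(X;Y) = H(X) - H(X|Y)
I(X;Y) = 3.3768 - 0.4669 = 2.9099 bits


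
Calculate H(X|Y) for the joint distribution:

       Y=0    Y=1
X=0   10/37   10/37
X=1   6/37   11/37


H(X|Y) = Σ_y p(y) H(X|Y=y)
  p(Y=0) = 16/37, H(X|Y=0) = 0.9544
  p(Y=1) = 21/37, H(X|Y=1) = 0.9984
H(X|Y) = 0.4324×0.9544 + 0.5676×0.9984 = 0.9794 bits


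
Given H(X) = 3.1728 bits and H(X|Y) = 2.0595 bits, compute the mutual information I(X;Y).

I(X;Y) = H(X) - H(X|Y)
I(X;Y) = 3.1728 - 2.0595 = 1.1133 bits


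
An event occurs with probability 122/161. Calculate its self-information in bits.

Information content I(x) = -log₂(p(x))
I = -log₂(122/161) = -log₂(0.7578)
I = 0.4002 bits


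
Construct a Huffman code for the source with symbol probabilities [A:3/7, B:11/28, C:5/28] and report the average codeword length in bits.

Huffman tree construction:
Combine smallest probabilities repeatedly
Resulting codes:
  A: 0 (length 1)
  B: 11 (length 2)
  C: 10 (length 2)
Average length = Σ p(s) × length(s) = 1.5714 bits


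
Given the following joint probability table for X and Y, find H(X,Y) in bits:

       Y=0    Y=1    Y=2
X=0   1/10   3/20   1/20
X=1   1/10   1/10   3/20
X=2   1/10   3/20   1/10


H(X,Y) = -Σ p(x,y) log₂ p(x,y)
  p(0,0)=1/10: -0.1000 × log₂(0.1000) = 0.3322
  p(0,1)=3/20: -0.1500 × log₂(0.1500) = 0.4105
  p(0,2)=1/20: -0.0500 × log₂(0.0500) = 0.2161
  p(1,0)=1/10: -0.1000 × log₂(0.1000) = 0.3322
  p(1,1)=1/10: -0.1000 × log₂(0.1000) = 0.3322
  p(1,2)=3/20: -0.1500 × log₂(0.1500) = 0.4105
  p(2,0)=1/10: -0.1000 × log₂(0.1000) = 0.3322
  p(2,1)=3/20: -0.1500 × log₂(0.1500) = 0.4105
  p(2,2)=1/10: -0.1000 × log₂(0.1000) = 0.3322
H(X,Y) = 3.1087 bits


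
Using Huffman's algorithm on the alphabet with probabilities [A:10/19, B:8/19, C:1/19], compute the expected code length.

Huffman tree construction:
Combine smallest probabilities repeatedly
Resulting codes:
  A: 1 (length 1)
  B: 01 (length 2)
  C: 00 (length 2)
Average length = Σ p(s) × length(s) = 1.4737 bits


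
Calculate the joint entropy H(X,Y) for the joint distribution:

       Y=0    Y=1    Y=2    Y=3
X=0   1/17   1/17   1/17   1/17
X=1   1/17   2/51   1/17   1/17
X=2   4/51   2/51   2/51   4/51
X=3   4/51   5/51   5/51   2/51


H(X,Y) = -Σ p(x,y) log₂ p(x,y)
  p(0,0)=1/17: -0.0588 × log₂(0.0588) = 0.2404
  p(0,1)=1/17: -0.0588 × log₂(0.0588) = 0.2404
  p(0,2)=1/17: -0.0588 × log₂(0.0588) = 0.2404
  p(0,3)=1/17: -0.0588 × log₂(0.0588) = 0.2404
  p(1,0)=1/17: -0.0588 × log₂(0.0588) = 0.2404
  p(1,1)=2/51: -0.0392 × log₂(0.0392) = 0.1832
  p(1,2)=1/17: -0.0588 × log₂(0.0588) = 0.2404
  p(1,3)=1/17: -0.0588 × log₂(0.0588) = 0.2404
  p(2,0)=4/51: -0.0784 × log₂(0.0784) = 0.2880
  p(2,1)=2/51: -0.0392 × log₂(0.0392) = 0.1832
  p(2,2)=2/51: -0.0392 × log₂(0.0392) = 0.1832
  p(2,3)=4/51: -0.0784 × log₂(0.0784) = 0.2880
  p(3,0)=4/51: -0.0784 × log₂(0.0784) = 0.2880
  p(3,1)=5/51: -0.0980 × log₂(0.0980) = 0.3285
  p(3,2)=5/51: -0.0980 × log₂(0.0980) = 0.3285
  p(3,3)=2/51: -0.0392 × log₂(0.0392) = 0.1832
H(X,Y) = 3.9371 bits


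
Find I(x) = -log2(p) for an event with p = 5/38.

Information content I(x) = -log₂(p(x))
I = -log₂(5/38) = -log₂(0.1316)
I = 2.9260 bits


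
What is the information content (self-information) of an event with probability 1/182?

Information content I(x) = -log₂(p(x))
I = -log₂(1/182) = -log₂(0.0055)
I = 7.5078 bits


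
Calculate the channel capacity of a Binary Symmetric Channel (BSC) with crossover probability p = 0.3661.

For BSC with error probability p:
C = 1 - H(p) where H(p) is binary entropy
H(0.3661) = -0.3661 × log₂(0.3661) - 0.6339 × log₂(0.6339)
H(p) = 0.9476
C = 1 - 0.9476 = 0.0524 bits/use


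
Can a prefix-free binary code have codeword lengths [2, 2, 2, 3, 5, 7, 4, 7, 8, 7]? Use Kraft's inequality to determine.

Kraft inequality: Σ 2^(-l_i) ≤ 1 for prefix-free code
Calculating: 2^(-2) + 2^(-2) + 2^(-2) + 2^(-3) + 2^(-5) + 2^(-7) + 2^(-4) + 2^(-7) + 2^(-8) + 2^(-7)
= 0.25 + 0.25 + 0.25 + 0.125 + 0.03125 + 0.0078125 + 0.0625 + 0.0078125 + 0.00390625 + 0.0078125
= 0.9961
Since 0.9961 ≤ 1, prefix-free code exists


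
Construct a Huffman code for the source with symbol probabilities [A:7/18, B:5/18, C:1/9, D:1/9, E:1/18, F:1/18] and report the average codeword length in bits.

Huffman tree construction:
Combine smallest probabilities repeatedly
Resulting codes:
  A: 0 (length 1)
  B: 10 (length 2)
  C: 1110 (length 4)
  D: 1111 (length 4)
  E: 1100 (length 4)
  F: 1101 (length 4)
Average length = Σ p(s) × length(s) = 2.2778 bits


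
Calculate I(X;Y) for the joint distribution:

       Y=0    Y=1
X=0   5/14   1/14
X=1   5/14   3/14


H(X) = 0.9852, H(Y) = 0.8631, H(X,Y) = 1.8092
I(X;Y) = H(X) + H(Y) - H(X,Y) = 0.0391 bits


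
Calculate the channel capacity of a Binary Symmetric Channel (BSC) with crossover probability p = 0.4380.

For BSC with error probability p:
C = 1 - H(p) where H(p) is binary entropy
H(0.4380) = -0.4380 × log₂(0.4380) - 0.5620 × log₂(0.5620)
H(p) = 0.9889
C = 1 - 0.9889 = 0.0111 bits/use
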